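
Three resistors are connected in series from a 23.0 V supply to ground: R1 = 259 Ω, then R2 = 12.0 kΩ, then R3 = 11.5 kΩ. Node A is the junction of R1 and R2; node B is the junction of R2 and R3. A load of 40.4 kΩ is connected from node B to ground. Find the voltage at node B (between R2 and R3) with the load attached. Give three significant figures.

At node B, R3 is in parallel with the load: R3‖R_L = 8952 Ω.
Below node A the resistance is R2 + (R3‖R_L) = 20950 Ω, so V_A = 23.0 × 20950/21210 = 22.72 V.
Then V_B = V_A × (R3‖R_L)/(R2 + R3‖R_L) = 22.72 × 8952/20950 = 9.71 V.

V ≈ 9.71 V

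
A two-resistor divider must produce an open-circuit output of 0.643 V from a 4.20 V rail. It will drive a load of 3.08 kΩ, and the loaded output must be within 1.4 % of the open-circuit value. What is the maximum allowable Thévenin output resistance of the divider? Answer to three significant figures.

R_th ≤ 43.7 Ω

Loading drop = R_th/(R_th + R_L) ≤ 0.0140, so R_th ≤ R_L · ε/(1−ε) = 3.08 kΩ × 0.0140/0.9860 = 43.7 Ω.
(Any R1, R2 with R2/(R1+R2) = 0.153 and R1‖R2 ≤ 43.7 Ω will meet the spec.)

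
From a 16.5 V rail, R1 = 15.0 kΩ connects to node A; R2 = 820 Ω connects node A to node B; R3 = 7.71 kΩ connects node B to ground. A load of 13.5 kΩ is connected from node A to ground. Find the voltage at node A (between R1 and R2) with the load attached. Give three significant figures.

V ≈ 4.26 V

Below node A the series string R2+R3 = 8530 Ω sits in parallel with the 13500 Ω load: 5227 Ω.
V_A = 16.5 × 5227/(15000 + 5227) = 4.26 V.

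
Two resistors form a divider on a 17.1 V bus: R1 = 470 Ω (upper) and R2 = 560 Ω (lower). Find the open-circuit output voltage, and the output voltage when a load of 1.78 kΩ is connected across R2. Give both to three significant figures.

Unloaded: 9.30 V; loaded: 8.13 V

Open-circuit: V = 17.1 × 560/(470 + 560) = 9.30 V.
With the load, R2 becomes R2‖R_L = 426.0 Ω, so V = 17.1 × 426.0/896.0 = 8.13 V.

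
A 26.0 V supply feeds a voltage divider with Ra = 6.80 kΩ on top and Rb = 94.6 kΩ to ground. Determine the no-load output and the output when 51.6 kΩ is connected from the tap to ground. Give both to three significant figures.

Open-circuit: V = 26.0 × 94.6/(6.80 + 94.6) = 24.3 V.
With the load, Rb becomes Rb‖R_L = 33.39 kΩ, so V = 26.0 × 33.39/40.19 = 21.6 V.

Unloaded: 24.3 V; loaded: 21.6 V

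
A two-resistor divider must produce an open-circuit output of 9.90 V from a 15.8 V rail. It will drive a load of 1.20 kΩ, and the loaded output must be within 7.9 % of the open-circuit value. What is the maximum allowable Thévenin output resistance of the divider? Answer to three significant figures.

Loading drop = R_th/(R_th + R_L) ≤ 0.0790, so R_th ≤ R_L · ε/(1−ε) = 1.20 kΩ × 0.0790/0.9210 = 103 Ω.

R_th ≤ 103 Ω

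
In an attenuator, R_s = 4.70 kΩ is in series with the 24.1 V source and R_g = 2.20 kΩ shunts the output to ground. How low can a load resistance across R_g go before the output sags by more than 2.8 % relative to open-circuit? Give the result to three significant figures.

R_L(min) ≈ 52.0 kΩ

Output resistance R_th = R_s‖R_g = (4.70 × 2.20)/6.900 = 1.499 kΩ.
The fractional drop is R_th/(R_th + R_L); requiring this ≤ 0.0280 gives R_L ≥ R_th(1/0.0280 − 1) = 1.499 × 34.71 = 52.0 kΩ.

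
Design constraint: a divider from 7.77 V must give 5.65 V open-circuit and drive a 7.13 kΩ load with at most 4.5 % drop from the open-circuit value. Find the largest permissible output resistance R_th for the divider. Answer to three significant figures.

Loading drop = R_th/(R_th + R_L) ≤ 0.0450, so R_th ≤ R_L · ε/(1−ε) = 7.13 kΩ × 0.0450/0.9550 = 336 Ω.
(Any R1, R2 with R2/(R1+R2) = 0.727 and R1‖R2 ≤ 336 Ω will meet the spec.)

R_th ≤ 336 Ω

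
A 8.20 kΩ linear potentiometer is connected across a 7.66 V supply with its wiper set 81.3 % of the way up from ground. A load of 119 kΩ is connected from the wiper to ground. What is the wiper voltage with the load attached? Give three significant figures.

V ≈ 6.16 V

The wiper splits the pot into (1−α)R = 1.533 kΩ above and αR = 6.667 kΩ below.
Lower section ‖ load = 6.313 kΩ.
V_wiper = 7.66 × 6.313/(1.533 + 6.313) = 6.16 V.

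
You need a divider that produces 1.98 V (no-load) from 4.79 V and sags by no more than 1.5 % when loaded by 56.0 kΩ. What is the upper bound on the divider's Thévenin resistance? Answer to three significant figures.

R_th ≤ 853 Ω

Loading drop = R_th/(R_th + R_L) ≤ 0.0150, so R_th ≤ R_L · ε/(1−ε) = 56.0 kΩ × 0.0150/0.9850 = 853 Ω.
(Any R1, R2 with R2/(R1+R2) = 0.413 and R1‖R2 ≤ 853 Ω will meet the spec.)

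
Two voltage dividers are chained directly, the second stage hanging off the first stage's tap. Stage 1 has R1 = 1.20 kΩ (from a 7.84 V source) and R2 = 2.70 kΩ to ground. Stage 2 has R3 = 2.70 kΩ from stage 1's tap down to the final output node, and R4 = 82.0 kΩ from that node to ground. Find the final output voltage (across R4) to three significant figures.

Stage 2 presents R3+R4 = 84.70 kΩ as a load on stage 1's tap.
Stage 1's lower leg becomes R2‖(R3+R4) = 2.617 kΩ, so V_mid = 7.84 × 2.617/3.817 = 5.375 V.
Stage 2 is itself unloaded: V_out = V_mid × R4/(R3+R4) = 5.375 × 82.0/84.70 = 5.20 V.

V_out ≈ 5.20 V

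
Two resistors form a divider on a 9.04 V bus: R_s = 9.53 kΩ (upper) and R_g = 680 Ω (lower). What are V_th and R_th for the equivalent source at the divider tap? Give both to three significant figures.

V_th = 0.602 V, R_th = 635 Ω

V_th is the open-circuit tap voltage: 9.04 × 680/(9530 + 680) = 0.602 V.
With the supply zeroed, R_s and R_g appear in parallel from the tap: R_th = R_s‖R_g = (9530 × 680)/10210 = 635 Ω.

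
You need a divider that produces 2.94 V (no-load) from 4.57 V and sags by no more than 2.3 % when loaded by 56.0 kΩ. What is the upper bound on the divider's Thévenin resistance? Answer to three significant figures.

R_th ≤ 1.32 kΩ

Loading drop = R_th/(R_th + R_L) ≤ 0.0230, so R_th ≤ R_L · ε/(1−ε) = 56.0 kΩ × 0.0230/0.9770 = 1.32 kΩ.
(Any R1, R2 with R2/(R1+R2) = 0.643 and R1‖R2 ≤ 1.32 kΩ will meet the spec.)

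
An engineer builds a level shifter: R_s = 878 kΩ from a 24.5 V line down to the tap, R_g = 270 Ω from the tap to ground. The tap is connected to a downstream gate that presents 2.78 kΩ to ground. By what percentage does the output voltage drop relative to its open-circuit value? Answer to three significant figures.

8.85 %

Unloaded V = 24.5 × 270/878300 = 0.0075319 V.
Loaded: R_g‖R_L = 246.1 Ω, giving V = 24.5 × 246.1/878200 = 0.0068653 V.
Drop = (0.0075319 − 0.0068653) / 0.0075319 = 8.85 %.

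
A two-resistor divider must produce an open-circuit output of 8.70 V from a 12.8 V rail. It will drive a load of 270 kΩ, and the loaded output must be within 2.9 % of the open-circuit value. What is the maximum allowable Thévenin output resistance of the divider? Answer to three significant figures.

Loading drop = R_th/(R_th + R_L) ≤ 0.0290, so R_th ≤ R_L · ε/(1−ε) = 270 kΩ × 0.0290/0.9710 = 8.06 kΩ.

R_th ≤ 8.06 kΩ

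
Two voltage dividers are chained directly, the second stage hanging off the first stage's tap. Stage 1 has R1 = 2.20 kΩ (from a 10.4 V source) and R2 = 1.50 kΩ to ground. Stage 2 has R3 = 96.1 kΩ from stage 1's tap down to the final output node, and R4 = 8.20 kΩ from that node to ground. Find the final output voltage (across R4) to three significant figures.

V_out ≈ 0.329 V

Stage 2 presents R3+R4 = 104.3 kΩ as a load on stage 1's tap.
Stage 1's lower leg becomes R2‖(R3+R4) = 1.479 kΩ, so V_mid = 10.4 × 1.479/3.679 = 4.180 V.
Stage 2 is itself unloaded: V_out = V_mid × R4/(R3+R4) = 4.180 × 8.20/104.3 = 0.329 V.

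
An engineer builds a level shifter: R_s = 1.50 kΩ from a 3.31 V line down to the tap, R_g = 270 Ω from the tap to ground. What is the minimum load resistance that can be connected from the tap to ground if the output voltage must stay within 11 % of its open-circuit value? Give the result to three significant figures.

Output resistance R_th = R_s‖R_g = (1500 × 270)/1770 = 228.8 Ω.
The fractional drop is R_th/(R_th + R_L); requiring this ≤ 0.110 gives R_L ≥ R_th(1/0.110 − 1) = 228.8 × 8.091 = 1.85 kΩ.

R_L(min) ≈ 1.85 kΩ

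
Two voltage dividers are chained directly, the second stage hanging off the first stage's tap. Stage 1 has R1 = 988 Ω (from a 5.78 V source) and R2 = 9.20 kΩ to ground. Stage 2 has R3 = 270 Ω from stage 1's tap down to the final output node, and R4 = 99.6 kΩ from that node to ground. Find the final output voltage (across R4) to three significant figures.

Stage 2 presents R3+R4 = 99870 Ω as a load on stage 1's tap.
Stage 1's lower leg becomes R2‖(R3+R4) = 8424 Ω, so V_mid = 5.78 × 8424/9412 = 5.173 V.
Stage 2 is itself unloaded: V_out = V_mid × R4/(R3+R4) = 5.173 × 99600/99870 = 5.16 V.

V_out ≈ 5.16 V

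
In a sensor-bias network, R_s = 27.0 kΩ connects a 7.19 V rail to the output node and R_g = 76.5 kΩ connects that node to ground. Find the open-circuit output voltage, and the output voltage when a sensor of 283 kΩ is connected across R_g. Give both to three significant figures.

Unloaded: 5.31 V; loaded: 4.96 V

Open-circuit: V = 7.19 × 76.5/(27.0 + 76.5) = 5.31 V.
With the load, R_g becomes R_g‖R_L = 60.22 kΩ, so V = 7.19 × 60.22/87.22 = 4.96 V.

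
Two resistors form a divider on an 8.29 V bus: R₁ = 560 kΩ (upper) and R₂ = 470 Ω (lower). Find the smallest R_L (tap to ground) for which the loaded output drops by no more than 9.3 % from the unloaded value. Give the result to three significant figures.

Output resistance R_th = R₁‖R₂ = (560000 × 470)/560500 = 469.6 Ω.
The fractional drop is R_th/(R_th + R_L); requiring this ≤ 0.0930 gives R_L ≥ R_th(1/0.0930 − 1) = 469.6 × 9.753 = 4.58 kΩ.

R_L(min) ≈ 4.58 kΩ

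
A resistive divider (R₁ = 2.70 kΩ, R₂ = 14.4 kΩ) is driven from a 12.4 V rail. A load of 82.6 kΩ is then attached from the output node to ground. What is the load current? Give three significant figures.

R₂‖R_L = 12.26 kΩ; V_out = 12.4 × 12.26/14.96 = 10.16 V.
I_L = V_out / R_L = 10.16 / 82.6 kΩ = 0.123 mA.

I_L ≈ 0.123 mA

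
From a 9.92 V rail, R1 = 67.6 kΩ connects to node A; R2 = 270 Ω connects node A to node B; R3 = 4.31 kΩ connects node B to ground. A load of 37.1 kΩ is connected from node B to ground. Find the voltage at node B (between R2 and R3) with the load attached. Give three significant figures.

At node B, R3 is in parallel with the load: R3‖R_L = 3861 Ω.
Below node A the resistance is R2 + (R3‖R_L) = 4131 Ω, so V_A = 9.92 × 4131/71730 = 0.5713 V.
Then V_B = V_A × (R3‖R_L)/(R2 + R3‖R_L) = 0.5713 × 3861/4131 = 0.534 V.

V ≈ 0.534 V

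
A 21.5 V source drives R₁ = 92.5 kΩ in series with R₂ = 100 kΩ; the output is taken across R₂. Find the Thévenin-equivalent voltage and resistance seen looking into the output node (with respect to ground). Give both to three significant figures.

V_th = 11.2 V, R_th = 48.1 kΩ

V_th is the open-circuit tap voltage: 21.5 × 100/(92.5 + 100) = 11.2 V.
With the supply zeroed, R₁ and R₂ appear in parallel from the tap: R_th = R₁‖R₂ = (92.5 × 100)/192.5 = 48.1 kΩ.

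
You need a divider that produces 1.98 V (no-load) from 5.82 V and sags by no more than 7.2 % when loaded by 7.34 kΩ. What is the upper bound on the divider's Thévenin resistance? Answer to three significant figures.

R_th ≤ 569 Ω

Loading drop = R_th/(R_th + R_L) ≤ 0.0720, so R_th ≤ R_L · ε/(1−ε) = 7.34 kΩ × 0.0720/0.9280 = 569 Ω.
(Any R1, R2 with R2/(R1+R2) = 0.340 and R1‖R2 ≤ 569 Ω will meet the spec.)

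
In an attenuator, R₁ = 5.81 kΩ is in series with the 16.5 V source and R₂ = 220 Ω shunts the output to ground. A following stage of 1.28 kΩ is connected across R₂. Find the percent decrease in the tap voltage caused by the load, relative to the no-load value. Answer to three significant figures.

14.2 %

Unloaded V = 16.5 × 220/6030 = 0.60199 V.
Loaded: R₂‖R_L = 187.7 Ω, giving V = 16.5 × 187.7/5998 = 0.51646 V.
Drop = (0.60199 − 0.51646) / 0.60199 = 14.2 %.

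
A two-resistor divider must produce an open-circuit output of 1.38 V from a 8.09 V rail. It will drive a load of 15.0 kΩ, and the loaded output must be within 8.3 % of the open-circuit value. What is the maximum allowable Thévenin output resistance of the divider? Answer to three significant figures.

R_th ≤ 1.36 kΩ

Loading drop = R_th/(R_th + R_L) ≤ 0.0830, so R_th ≤ R_L · ε/(1−ε) = 15.0 kΩ × 0.0830/0.9170 = 1.36 kΩ.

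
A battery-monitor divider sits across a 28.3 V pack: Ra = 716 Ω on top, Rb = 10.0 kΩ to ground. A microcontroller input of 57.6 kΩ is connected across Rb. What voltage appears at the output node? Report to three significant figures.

The load sits in parallel with Rb: Rb‖R_L = (10000 × 57600) / (10000 + 57600) = 8521 Ω.
V_out = 28.3 × 8521 / (716 + 8521) = 28.3 × 8521/9237 = 26.1 V.

V_out ≈ 26.1 V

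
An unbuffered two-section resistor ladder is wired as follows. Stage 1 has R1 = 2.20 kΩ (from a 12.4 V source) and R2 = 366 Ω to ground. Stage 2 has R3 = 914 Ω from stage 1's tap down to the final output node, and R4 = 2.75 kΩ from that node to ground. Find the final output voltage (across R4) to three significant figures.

Stage 2 presents R3+R4 = 3664 Ω as a load on stage 1's tap.
Stage 1's lower leg becomes R2‖(R3+R4) = 332.8 Ω, so V_mid = 12.4 × 332.8/2533 = 1.629 V.
Stage 2 is itself unloaded: V_out = V_mid × R4/(R3+R4) = 1.629 × 2750/3664 = 1.22 V.

V_out ≈ 1.22 V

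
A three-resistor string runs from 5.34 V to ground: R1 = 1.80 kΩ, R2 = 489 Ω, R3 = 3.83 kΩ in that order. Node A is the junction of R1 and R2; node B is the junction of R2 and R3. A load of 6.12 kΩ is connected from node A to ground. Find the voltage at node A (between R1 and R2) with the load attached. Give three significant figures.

V ≈ 3.12 V

Below node A the series string R2+R3 = 4319 Ω sits in parallel with the 6120 Ω load: 2532 Ω.
V_A = 5.34 × 2532/(1800 + 2532) = 3.12 V.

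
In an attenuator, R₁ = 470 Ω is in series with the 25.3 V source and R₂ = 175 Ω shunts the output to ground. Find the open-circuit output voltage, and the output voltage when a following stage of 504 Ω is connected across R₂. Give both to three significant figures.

Open-circuit: V = 25.3 × 175/(470 + 175) = 6.86 V.
With the load, R₂ becomes R₂‖R_L = 129.9 Ω, so V = 25.3 × 129.9/599.9 = 5.48 V.

Unloaded: 6.86 V; loaded: 5.48 V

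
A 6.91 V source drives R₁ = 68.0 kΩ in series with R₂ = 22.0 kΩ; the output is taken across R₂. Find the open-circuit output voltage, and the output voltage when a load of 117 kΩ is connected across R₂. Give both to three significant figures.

Unloaded: 1.69 V; loaded: 1.48 V

Open-circuit: V = 6.91 × 22.0/(68.0 + 22.0) = 1.69 V.
With the load, R₂ becomes R₂‖R_L = 18.52 kΩ, so V = 6.91 × 18.52/86.52 = 1.48 V.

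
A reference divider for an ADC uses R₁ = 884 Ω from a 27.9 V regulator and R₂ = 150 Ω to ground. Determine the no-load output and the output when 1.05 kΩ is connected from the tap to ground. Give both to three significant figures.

Open-circuit: V = 27.9 × 150/(884 + 150) = 4.05 V.
With the load, R₂ becomes R₂‖R_L = 131.2 Ω, so V = 27.9 × 131.2/1015 = 3.61 V.

Unloaded: 4.05 V; loaded: 3.61 V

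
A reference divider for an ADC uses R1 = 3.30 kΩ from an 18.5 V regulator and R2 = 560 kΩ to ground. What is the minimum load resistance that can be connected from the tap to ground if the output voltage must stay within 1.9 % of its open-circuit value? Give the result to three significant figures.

Output resistance R_th = R1‖R2 = (3.30 × 560)/563.3 = 3.281 kΩ.
The fractional drop is R_th/(R_th + R_L); requiring this ≤ 0.0190 gives R_L ≥ R_th(1/0.0190 − 1) = 3.281 × 51.63 = 169 kΩ.

R_L(min) ≈ 169 kΩ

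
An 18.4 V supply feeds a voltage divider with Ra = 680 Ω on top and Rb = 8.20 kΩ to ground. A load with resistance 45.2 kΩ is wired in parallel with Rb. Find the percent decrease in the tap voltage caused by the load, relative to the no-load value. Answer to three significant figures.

1.37 %

The divider's output (Thévenin) resistance is Ra‖Rb = 627.9 Ω.
Fractional drop under load = R_th/(R_th + R_L) = 627.9 / (627.9 + 45200) = 0.01370.
So the output falls by 1.37 %.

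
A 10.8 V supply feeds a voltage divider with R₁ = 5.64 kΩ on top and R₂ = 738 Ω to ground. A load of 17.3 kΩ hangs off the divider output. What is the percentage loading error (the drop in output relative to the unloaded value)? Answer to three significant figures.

3.64 %

The divider's output (Thévenin) resistance is R₁‖R₂ = 652.6 Ω.
Fractional drop under load = R_th/(R_th + R_L) = 652.6 / (652.6 + 17300) = 0.03635.
So the output falls by 3.64 %.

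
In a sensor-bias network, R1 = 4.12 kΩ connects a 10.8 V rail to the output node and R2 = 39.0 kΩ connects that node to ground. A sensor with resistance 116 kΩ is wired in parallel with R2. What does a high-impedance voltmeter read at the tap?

The load sits in parallel with R2: R2‖R_L = (39.0 × 116) / (39.0 + 116) = 29.19 kΩ.
V_out = 10.8 × 29.19 / (4.12 + 29.19) = 10.8 × 29.19/33.31 = 9.46 V.

V_out ≈ 9.46 V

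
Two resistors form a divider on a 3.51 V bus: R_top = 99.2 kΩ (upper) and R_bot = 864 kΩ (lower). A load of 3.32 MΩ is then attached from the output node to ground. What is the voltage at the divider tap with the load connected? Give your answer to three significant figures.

V_out ≈ 3.07 V

The load sits in parallel with R_bot: R_bot‖R_L = (864 × 3320) / (864 + 3320) = 685.6 kΩ.
V_out = 3.51 × 685.6 / (99.2 + 685.6) = 3.51 × 685.6/784.8 = 3.07 V.
(Unloaded it would have been 3.15 V.)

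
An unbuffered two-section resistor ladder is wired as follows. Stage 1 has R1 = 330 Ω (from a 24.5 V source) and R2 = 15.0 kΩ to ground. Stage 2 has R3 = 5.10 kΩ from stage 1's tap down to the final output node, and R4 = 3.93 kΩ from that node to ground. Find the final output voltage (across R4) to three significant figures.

V_out ≈ 10.1 V

Stage 2 presents R3+R4 = 9030 Ω as a load on stage 1's tap.
Stage 1's lower leg becomes R2‖(R3+R4) = 5637 Ω, so V_mid = 24.5 × 5637/5967 = 23.14 V.
Stage 2 is itself unloaded: V_out = V_mid × R4/(R3+R4) = 23.14 × 3930/9030 = 10.1 V.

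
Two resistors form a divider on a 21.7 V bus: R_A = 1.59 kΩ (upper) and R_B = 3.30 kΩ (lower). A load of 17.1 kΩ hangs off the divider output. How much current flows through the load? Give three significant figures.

I_L ≈ 0.806 mA

R_B‖R_L = 2.766 kΩ; V_out = 21.7 × 2.766/4.356 = 13.78 V.
I_L = V_out / R_L = 13.78 / 17.1 kΩ = 0.806 mA.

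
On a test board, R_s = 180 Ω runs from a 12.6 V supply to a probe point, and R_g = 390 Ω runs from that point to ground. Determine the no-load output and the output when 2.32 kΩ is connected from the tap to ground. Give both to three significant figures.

Open-circuit: V = 12.6 × 390/(180 + 390) = 8.62 V.
With the load, R_g becomes R_g‖R_L = 333.9 Ω, so V = 12.6 × 333.9/513.9 = 8.19 V.

Unloaded: 8.62 V; loaded: 8.19 V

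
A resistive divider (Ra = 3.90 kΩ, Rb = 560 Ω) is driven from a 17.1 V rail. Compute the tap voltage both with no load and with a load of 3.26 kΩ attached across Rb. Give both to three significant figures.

Open-circuit: V = 17.1 × 560/(3900 + 560) = 2.15 V.
With the load, Rb becomes Rb‖R_L = 477.9 Ω, so V = 17.1 × 477.9/4378 = 1.87 V.

Unloaded: 2.15 V; loaded: 1.87 V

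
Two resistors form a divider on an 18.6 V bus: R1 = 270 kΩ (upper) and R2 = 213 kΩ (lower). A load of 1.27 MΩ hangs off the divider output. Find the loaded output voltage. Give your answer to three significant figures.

V_out ≈ 7.50 V

The load sits in parallel with R2: R2‖R_L = (213 × 1270) / (213 + 1270) = 182.4 kΩ.
V_out = 18.6 × 182.4 / (270 + 182.4) = 18.6 × 182.4/452.4 = 7.50 V.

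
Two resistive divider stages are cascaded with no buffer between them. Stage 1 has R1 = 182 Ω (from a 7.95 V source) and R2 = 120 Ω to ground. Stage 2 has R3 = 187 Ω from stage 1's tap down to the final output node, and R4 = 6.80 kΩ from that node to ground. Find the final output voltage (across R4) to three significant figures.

V_out ≈ 3.04 V

Stage 2 presents R3+R4 = 6987 Ω as a load on stage 1's tap.
Stage 1's lower leg becomes R2‖(R3+R4) = 118.0 Ω, so V_mid = 7.95 × 118.0/300.0 = 3.127 V.
Stage 2 is itself unloaded: V_out = V_mid × R4/(R3+R4) = 3.127 × 6800/6987 = 3.04 V.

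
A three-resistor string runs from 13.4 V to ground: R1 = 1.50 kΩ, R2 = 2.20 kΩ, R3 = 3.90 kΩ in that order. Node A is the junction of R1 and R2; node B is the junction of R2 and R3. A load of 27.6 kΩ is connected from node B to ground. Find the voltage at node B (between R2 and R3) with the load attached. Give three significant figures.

At node B, R3 is in parallel with the load: R3‖R_L = 3.417 kΩ.
Below node A the resistance is R2 + (R3‖R_L) = 5.617 kΩ, so V_A = 13.4 × 5.617/7.117 = 10.58 V.
Then V_B = V_A × (R3‖R_L)/(R2 + R3‖R_L) = 10.58 × 3.417/5.617 = 6.43 V.

V ≈ 6.43 V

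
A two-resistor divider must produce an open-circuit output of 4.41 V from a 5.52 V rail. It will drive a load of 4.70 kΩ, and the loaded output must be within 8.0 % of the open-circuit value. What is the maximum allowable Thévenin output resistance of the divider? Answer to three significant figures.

R_th ≤ 409 Ω

Loading drop = R_th/(R_th + R_L) ≤ 0.0800, so R_th ≤ R_L · ε/(1−ε) = 4.70 kΩ × 0.0800/0.9200 = 409 Ω.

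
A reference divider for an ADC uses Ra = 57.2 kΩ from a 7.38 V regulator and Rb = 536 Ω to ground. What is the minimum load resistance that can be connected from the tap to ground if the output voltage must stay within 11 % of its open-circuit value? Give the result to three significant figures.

R_L(min) ≈ 4.30 kΩ

Output resistance R_th = Ra‖Rb = (57200 × 536)/57740 = 531.0 Ω.
The fractional drop is R_th/(R_th + R_L); requiring this ≤ 0.110 gives R_L ≥ R_th(1/0.110 − 1) = 531.0 × 8.091 = 4.30 kΩ.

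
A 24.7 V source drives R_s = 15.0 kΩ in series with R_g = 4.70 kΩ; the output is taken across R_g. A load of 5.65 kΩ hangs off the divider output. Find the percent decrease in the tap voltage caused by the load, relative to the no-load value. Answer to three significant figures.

38.8 %

Unloaded V = 24.7 × 4.70/19.70 = 5.893 V.
Loaded: R_g‖R_L = 2.566 kΩ, giving V = 24.7 × 2.566/17.57 = 3.608 V.
Drop = (5.893 − 3.608) / 5.893 = 38.8 %.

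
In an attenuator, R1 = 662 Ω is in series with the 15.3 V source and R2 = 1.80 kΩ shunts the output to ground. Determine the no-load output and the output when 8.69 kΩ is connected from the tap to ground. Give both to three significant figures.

Unloaded: 11.2 V; loaded: 10.6 V

Open-circuit: V = 15.3 × 1800/(662 + 1800) = 11.2 V.
With the load, R2 becomes R2‖R_L = 1491 Ω, so V = 15.3 × 1491/2153 = 10.6 V.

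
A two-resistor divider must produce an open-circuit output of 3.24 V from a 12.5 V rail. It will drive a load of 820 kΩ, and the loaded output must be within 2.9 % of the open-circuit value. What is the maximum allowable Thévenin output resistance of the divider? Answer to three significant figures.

Loading drop = R_th/(R_th + R_L) ≤ 0.0290, so R_th ≤ R_L · ε/(1−ε) = 820 kΩ × 0.0290/0.9710 = 24.5 kΩ.

R_th ≤ 24.5 kΩ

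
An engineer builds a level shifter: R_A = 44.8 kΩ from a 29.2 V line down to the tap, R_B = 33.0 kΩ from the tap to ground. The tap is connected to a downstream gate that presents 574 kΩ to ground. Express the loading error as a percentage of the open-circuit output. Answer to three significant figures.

The divider's output (Thévenin) resistance is R_A‖R_B = 19.00 kΩ.
Fractional drop under load = R_th/(R_th + R_L) = 19.00 / (19.00 + 574) = 0.03204.
So the output falls by 3.20 %.

3.20 %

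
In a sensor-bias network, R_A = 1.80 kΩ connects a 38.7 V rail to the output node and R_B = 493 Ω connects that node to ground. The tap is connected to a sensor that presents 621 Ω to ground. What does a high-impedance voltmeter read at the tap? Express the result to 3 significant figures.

The load sits in parallel with R_B: R_B‖R_L = (493 × 621) / (493 + 621) = 274.8 Ω.
V_out = 38.7 × 274.8 / (1800 + 274.8) = 38.7 × 274.8/2075 = 5.13 V.

V_out ≈ 5.13 V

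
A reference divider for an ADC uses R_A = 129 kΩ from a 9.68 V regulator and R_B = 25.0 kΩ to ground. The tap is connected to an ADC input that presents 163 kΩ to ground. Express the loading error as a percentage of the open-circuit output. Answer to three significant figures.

11.4 %

Unloaded V = 9.68 × 25.0/154.0 = 1.5714 V.
Loaded: R_B‖R_L = 21.68 kΩ, giving V = 9.68 × 21.68/150.7 = 1.3925 V.
Drop = (1.5714 − 1.3925) / 1.5714 = 11.4 %.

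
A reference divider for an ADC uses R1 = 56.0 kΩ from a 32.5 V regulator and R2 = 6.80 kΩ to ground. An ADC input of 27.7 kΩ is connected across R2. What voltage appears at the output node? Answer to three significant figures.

V_out ≈ 2.89 V

The load sits in parallel with R2: R2‖R_L = (6.80 × 27.7) / (6.80 + 27.7) = 5.460 kΩ.
V_out = 32.5 × 5.460 / (56.0 + 5.460) = 32.5 × 5.460/61.46 = 2.89 V.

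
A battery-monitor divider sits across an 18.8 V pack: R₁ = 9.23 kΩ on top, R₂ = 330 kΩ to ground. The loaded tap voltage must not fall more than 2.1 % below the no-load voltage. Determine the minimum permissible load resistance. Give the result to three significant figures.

R_L(min) ≈ 419 kΩ

Output resistance R_th = R₁‖R₂ = (9.23 × 330)/339.2 = 8.979 kΩ.
The fractional drop is R_th/(R_th + R_L); requiring this ≤ 0.0210 gives R_L ≥ R_th(1/0.0210 − 1) = 8.979 × 46.62 = 419 kΩ.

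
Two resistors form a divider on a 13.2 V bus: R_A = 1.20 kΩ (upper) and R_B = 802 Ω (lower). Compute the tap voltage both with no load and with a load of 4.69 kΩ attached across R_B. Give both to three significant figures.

Unloaded: 5.29 V; loaded: 4.80 V

Open-circuit: V = 13.2 × 802/(1200 + 802) = 5.29 V.
With the load, R_B becomes R_B‖R_L = 684.9 Ω, so V = 13.2 × 684.9/1885 = 4.80 V.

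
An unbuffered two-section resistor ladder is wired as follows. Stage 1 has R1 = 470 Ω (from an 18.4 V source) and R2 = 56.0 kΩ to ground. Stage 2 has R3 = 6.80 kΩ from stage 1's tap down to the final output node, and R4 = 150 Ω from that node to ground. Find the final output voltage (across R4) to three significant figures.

Stage 2 presents R3+R4 = 6950 Ω as a load on stage 1's tap.
Stage 1's lower leg becomes R2‖(R3+R4) = 6183 Ω, so V_mid = 18.4 × 6183/6653 = 17.10 V.
Stage 2 is itself unloaded: V_out = V_mid × R4/(R3+R4) = 17.10 × 150/6950 = 0.369 V.

V_out ≈ 0.369 V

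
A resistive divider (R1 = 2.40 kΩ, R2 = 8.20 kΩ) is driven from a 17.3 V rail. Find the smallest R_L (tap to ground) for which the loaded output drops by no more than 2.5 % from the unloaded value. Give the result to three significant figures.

Output resistance R_th = R1‖R2 = (2.40 × 8.20)/10.60 = 1.857 kΩ.
The fractional drop is R_th/(R_th + R_L); requiring this ≤ 0.0250 gives R_L ≥ R_th(1/0.0250 − 1) = 1.857 × 39.00 = 72.4 kΩ.

R_L(min) ≈ 72.4 kΩ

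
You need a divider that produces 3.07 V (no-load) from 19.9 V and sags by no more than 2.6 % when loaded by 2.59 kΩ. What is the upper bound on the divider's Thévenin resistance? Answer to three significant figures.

Loading drop = R_th/(R_th + R_L) ≤ 0.0260, so R_th ≤ R_L · ε/(1−ε) = 2.59 kΩ × 0.0260/0.9740 = 69.1 Ω.
(Any R1, R2 with R2/(R1+R2) = 0.154 and R1‖R2 ≤ 69.1 Ω will meet the spec.)

R_th ≤ 69.1 Ω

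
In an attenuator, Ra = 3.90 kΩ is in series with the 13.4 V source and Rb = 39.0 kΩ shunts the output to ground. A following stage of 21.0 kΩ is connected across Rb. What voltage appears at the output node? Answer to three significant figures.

The load sits in parallel with Rb: Rb‖R_L = (39.0 × 21.0) / (39.0 + 21.0) = 13.65 kΩ.
V_out = 13.4 × 13.65 / (3.90 + 13.65) = 13.4 × 13.65/17.55 = 10.4 V.

V_out ≈ 10.4 V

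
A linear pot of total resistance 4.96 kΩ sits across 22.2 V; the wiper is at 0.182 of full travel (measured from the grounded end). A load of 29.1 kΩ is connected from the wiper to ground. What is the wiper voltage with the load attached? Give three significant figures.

V ≈ 3.94 V

The wiper splits the pot into (1−α)R = 4057 Ω above and αR = 902.7 Ω below.
Lower section ‖ load = 875.6 Ω.
V_wiper = 22.2 × 875.6/(4057 + 875.6) = 3.94 V.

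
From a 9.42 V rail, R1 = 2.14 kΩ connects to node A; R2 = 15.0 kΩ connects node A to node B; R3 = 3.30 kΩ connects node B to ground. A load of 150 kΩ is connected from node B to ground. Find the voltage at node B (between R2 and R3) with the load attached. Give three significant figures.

At node B, R3 is in parallel with the load: R3‖R_L = 3.229 kΩ.
Below node A the resistance is R2 + (R3‖R_L) = 18.23 kΩ, so V_A = 9.42 × 18.23/20.37 = 8.430 V.
Then V_B = V_A × (R3‖R_L)/(R2 + R3‖R_L) = 8.430 × 3.229/18.23 = 1.49 V.

V ≈ 1.49 V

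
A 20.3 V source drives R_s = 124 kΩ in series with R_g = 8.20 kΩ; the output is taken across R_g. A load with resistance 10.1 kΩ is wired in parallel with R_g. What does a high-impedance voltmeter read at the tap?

The load sits in parallel with R_g: R_g‖R_L = (8.20 × 10.1) / (8.20 + 10.1) = 4.526 kΩ.
V_out = 20.3 × 4.526 / (124 + 4.526) = 20.3 × 4.526/128.5 = 0.715 V.

V_out ≈ 0.715 V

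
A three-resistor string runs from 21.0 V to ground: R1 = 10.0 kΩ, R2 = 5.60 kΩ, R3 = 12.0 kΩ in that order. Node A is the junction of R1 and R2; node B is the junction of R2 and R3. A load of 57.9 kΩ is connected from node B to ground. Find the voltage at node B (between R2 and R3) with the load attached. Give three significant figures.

V ≈ 8.17 V

At node B, R3 is in parallel with the load: R3‖R_L = 9.940 kΩ.
Below node A the resistance is R2 + (R3‖R_L) = 15.54 kΩ, so V_A = 21.0 × 15.54/25.54 = 12.78 V.
Then V_B = V_A × (R3‖R_L)/(R2 + R3‖R_L) = 12.78 × 9.940/15.54 = 8.17 V.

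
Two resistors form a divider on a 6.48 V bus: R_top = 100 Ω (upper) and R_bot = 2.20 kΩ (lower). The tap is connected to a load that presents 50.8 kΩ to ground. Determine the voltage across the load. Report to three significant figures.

The load sits in parallel with R_bot: R_bot‖R_L = (2200 × 50800) / (2200 + 50800) = 2109 Ω.
V_out = 6.48 × 2109 / (100 + 2109) = 6.48 × 2109/2209 = 6.19 V.
(Unloaded it would have been 6.20 V.)

V_out ≈ 6.19 V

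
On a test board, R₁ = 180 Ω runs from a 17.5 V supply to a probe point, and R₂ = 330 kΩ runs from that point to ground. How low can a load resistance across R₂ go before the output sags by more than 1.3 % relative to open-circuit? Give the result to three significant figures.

Output resistance R_th = R₁‖R₂ = (180 × 330000)/330200 = 179.9 Ω.
The fractional drop is R_th/(R_th + R_L); requiring this ≤ 0.0130 gives R_L ≥ R_th(1/0.0130 − 1) = 179.9 × 75.92 = 13.7 kΩ.

R_L(min) ≈ 13.7 kΩ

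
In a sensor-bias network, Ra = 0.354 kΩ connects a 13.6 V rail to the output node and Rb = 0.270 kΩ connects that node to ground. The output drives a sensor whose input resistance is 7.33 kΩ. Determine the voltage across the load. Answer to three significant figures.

The load sits in parallel with Rb: Rb‖R_L = (270 × 7330) / (270 + 7330) = 260.4 Ω.
V_out = 13.6 × 260.4 / (354 + 260.4) = 13.6 × 260.4/614.4 = 5.76 V.
(Unloaded it would have been 5.88 V.)

V_out ≈ 5.76 V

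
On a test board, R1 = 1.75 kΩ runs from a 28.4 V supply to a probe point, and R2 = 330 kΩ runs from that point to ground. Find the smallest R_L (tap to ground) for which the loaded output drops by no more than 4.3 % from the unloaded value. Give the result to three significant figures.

R_L(min) ≈ 38.7 kΩ

Output resistance R_th = R1‖R2 = (1.75 × 330)/331.8 = 1.741 kΩ.
The fractional drop is R_th/(R_th + R_L); requiring this ≤ 0.0430 gives R_L ≥ R_th(1/0.0430 − 1) = 1.741 × 22.26 = 38.7 kΩ.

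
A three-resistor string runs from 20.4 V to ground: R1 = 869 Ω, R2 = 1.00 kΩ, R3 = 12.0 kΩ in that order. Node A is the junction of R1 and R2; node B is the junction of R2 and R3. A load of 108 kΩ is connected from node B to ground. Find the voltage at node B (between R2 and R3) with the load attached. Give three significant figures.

V ≈ 17.4 V

At node B, R3 is in parallel with the load: R3‖R_L = 10800 Ω.
Below node A the resistance is R2 + (R3‖R_L) = 11800 Ω, so V_A = 20.4 × 11800/12670 = 19.00 V.
Then V_B = V_A × (R3‖R_L)/(R2 + R3‖R_L) = 19.00 × 10800/11800 = 17.4 V.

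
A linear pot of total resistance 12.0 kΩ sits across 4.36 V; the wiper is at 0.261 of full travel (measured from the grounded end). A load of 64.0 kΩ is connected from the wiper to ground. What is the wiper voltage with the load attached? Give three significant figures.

V ≈ 1.10 V

The wiper splits the pot into (1−α)R = 8.868 kΩ above and αR = 3.132 kΩ below.
Lower section ‖ load = 2.986 kΩ.
V_wiper = 4.36 × 2.986/(8.868 + 2.986) = 1.10 V.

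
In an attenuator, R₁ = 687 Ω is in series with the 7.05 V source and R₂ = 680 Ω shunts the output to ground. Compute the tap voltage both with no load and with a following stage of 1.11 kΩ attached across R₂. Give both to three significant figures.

Open-circuit: V = 7.05 × 680/(687 + 680) = 3.51 V.
With the load, R₂ becomes R₂‖R_L = 421.7 Ω, so V = 7.05 × 421.7/1109 = 2.68 V.

Unloaded: 3.51 V; loaded: 2.68 V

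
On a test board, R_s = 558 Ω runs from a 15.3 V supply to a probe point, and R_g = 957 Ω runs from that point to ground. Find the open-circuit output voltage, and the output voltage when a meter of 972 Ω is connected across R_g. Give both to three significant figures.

Unloaded: 9.66 V; loaded: 7.09 V

Open-circuit: V = 15.3 × 957/(558 + 957) = 9.66 V.
With the load, R_g becomes R_g‖R_L = 482.2 Ω, so V = 15.3 × 482.2/1040 = 7.09 V.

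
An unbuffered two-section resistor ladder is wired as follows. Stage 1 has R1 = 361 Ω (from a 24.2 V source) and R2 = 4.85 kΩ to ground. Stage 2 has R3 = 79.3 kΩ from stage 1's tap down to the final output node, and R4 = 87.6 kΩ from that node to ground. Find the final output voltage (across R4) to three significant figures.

V_out ≈ 11.8 V

Stage 2 presents R3+R4 = 166900 Ω as a load on stage 1's tap.
Stage 1's lower leg becomes R2‖(R3+R4) = 4713 Ω, so V_mid = 24.2 × 4713/5074 = 22.48 V.
Stage 2 is itself unloaded: V_out = V_mid × R4/(R3+R4) = 22.48 × 87600/166900 = 11.8 V.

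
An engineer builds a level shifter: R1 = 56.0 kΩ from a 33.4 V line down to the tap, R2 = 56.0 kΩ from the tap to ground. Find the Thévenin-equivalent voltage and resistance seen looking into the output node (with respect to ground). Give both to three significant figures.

V_th is the open-circuit tap voltage: 33.4 × 56.0/(56.0 + 56.0) = 16.7 V.
With the supply zeroed, R1 and R2 appear in parallel from the tap: R_th = R1‖R2 = (56.0 × 56.0)/112.0 = 28.0 kΩ.

V_th = 16.7 V, R_th = 28.0 kΩ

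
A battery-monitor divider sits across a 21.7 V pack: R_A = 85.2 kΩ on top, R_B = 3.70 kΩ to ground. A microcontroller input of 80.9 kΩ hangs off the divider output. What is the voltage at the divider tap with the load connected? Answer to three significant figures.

V_out ≈ 0.865 V

The load sits in parallel with R_B: R_B‖R_L = (3.70 × 80.9) / (3.70 + 80.9) = 3.538 kΩ.
V_out = 21.7 × 3.538 / (85.2 + 3.538) = 21.7 × 3.538/88.74 = 0.865 V.
(Unloaded it would have been 0.903 V.)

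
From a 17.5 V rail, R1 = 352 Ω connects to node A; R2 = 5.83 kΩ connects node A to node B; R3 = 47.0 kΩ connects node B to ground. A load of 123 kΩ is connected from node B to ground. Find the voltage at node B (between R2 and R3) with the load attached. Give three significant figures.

V ≈ 14.8 V

At node B, R3 is in parallel with the load: R3‖R_L = 34010 Ω.
Below node A the resistance is R2 + (R3‖R_L) = 39840 Ω, so V_A = 17.5 × 39840/40190 = 17.35 V.
Then V_B = V_A × (R3‖R_L)/(R2 + R3‖R_L) = 17.35 × 34010/39840 = 14.8 V.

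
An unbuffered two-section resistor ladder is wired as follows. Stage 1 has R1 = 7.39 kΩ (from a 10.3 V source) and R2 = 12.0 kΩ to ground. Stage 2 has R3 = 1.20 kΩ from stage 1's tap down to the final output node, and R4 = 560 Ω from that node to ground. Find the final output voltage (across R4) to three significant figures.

V_out ≈ 0.564 V

Stage 2 presents R3+R4 = 1760 Ω as a load on stage 1's tap.
Stage 1's lower leg becomes R2‖(R3+R4) = 1535 Ω, so V_mid = 10.3 × 1535/8925 = 1.771 V.
Stage 2 is itself unloaded: V_out = V_mid × R4/(R3+R4) = 1.771 × 560/1760 = 0.564 V.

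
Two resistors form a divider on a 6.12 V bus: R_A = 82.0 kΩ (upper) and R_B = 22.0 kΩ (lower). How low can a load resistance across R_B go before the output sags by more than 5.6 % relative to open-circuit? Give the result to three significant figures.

R_L(min) ≈ 292 kΩ

Output resistance R_th = R_A‖R_B = (82.0 × 22.0)/104.0 = 17.35 kΩ.
The fractional drop is R_th/(R_th + R_L); requiring this ≤ 0.0560 gives R_L ≥ R_th(1/0.0560 − 1) = 17.35 × 16.86 = 292 kΩ.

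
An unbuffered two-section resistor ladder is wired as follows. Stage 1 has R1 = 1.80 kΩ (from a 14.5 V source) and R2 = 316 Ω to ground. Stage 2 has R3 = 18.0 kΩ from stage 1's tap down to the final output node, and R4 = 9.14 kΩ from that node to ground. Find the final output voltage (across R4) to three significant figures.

Stage 2 presents R3+R4 = 27140 Ω as a load on stage 1's tap.
Stage 1's lower leg becomes R2‖(R3+R4) = 312.4 Ω, so V_mid = 14.5 × 312.4/2112 = 2.144 V.
Stage 2 is itself unloaded: V_out = V_mid × R4/(R3+R4) = 2.144 × 9140/27140 = 0.722 V.

V_out ≈ 0.722 V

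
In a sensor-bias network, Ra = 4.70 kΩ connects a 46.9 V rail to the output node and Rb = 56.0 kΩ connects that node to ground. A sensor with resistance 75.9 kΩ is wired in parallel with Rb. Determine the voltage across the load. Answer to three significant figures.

V_out ≈ 40.9 V

The load sits in parallel with Rb: Rb‖R_L = (56.0 × 75.9) / (56.0 + 75.9) = 32.22 kΩ.
V_out = 46.9 × 32.22 / (4.70 + 32.22) = 46.9 × 32.22/36.92 = 40.9 V.
(Unloaded it would have been 43.3 V.)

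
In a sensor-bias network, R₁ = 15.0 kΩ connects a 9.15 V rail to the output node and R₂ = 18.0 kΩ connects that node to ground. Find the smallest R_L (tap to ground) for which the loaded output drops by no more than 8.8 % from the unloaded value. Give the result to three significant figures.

R_L(min) ≈ 84.8 kΩ

Output resistance R_th = R₁‖R₂ = (15.0 × 18.0)/33.00 = 8.182 kΩ.
The fractional drop is R_th/(R_th + R_L); requiring this ≤ 0.0880 gives R_L ≥ R_th(1/0.0880 − 1) = 8.182 × 10.36 = 84.8 kΩ.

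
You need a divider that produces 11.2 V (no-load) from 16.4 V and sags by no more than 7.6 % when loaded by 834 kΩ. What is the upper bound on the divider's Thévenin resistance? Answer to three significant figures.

Loading drop = R_th/(R_th + R_L) ≤ 0.0760, so R_th ≤ R_L · ε/(1−ε) = 834 kΩ × 0.0760/0.9240 = 68.6 kΩ.
(Any R1, R2 with R2/(R1+R2) = 0.683 and R1‖R2 ≤ 68.6 kΩ will meet the spec.)

R_th ≤ 68.6 kΩ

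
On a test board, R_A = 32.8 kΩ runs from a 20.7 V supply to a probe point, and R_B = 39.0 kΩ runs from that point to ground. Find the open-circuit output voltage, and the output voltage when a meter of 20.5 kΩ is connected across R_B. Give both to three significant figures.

Open-circuit: V = 20.7 × 39.0/(32.8 + 39.0) = 11.2 V.
With the load, R_B becomes R_B‖R_L = 13.44 kΩ, so V = 20.7 × 13.44/46.24 = 6.02 V.

Unloaded: 11.2 V; loaded: 6.02 V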